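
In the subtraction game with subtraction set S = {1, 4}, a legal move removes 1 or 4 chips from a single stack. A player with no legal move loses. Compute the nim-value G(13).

1

n :  0  1  2  3  4  5  6  7  8  9 10 11 12 13
G :  0  1  0  1  2  0  1  0  1  2  0  1  0  1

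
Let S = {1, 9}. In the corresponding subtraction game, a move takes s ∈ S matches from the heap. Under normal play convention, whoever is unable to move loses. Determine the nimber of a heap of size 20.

n :  0  1  2  3  4  5  6  7  8  9 10 11 12 13 14 15 16 17 18 19 20
G :  0  1  0  1  0  1  0  1  0  1  0  1  0  1  0  1  0  1  0  1  0

0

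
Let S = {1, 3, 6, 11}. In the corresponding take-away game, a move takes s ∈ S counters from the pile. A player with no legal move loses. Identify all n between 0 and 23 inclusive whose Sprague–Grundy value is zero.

n :  0  1  2  3  4  5  6  7  8  9 10 11 12 13 14 15 16 17 18 19 20 21 22 23
G :  0  1  0  1  0  1  2  3  2  0  1  3  4  2  0  1  0  1  0  1  2  3  2  0
P-positions are exactly the n with G(n) = 0.

0, 2, 4, 9, 14, 16, 18, 23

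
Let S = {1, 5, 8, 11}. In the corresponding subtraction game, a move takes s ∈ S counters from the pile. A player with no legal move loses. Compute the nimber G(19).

n :  0  1  2  3  4  5  6  7  8  9 10 11 12 13 14 15 16 17 18 19
G :  0  1  0  1  0  1  0  1  2  3  2  3  2  3  2  3  0  1  0  1

1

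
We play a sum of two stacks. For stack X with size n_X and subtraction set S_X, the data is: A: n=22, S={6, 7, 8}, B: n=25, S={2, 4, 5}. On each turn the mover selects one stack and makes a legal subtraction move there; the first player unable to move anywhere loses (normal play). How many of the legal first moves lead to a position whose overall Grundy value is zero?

Stack A, S = {6, 7, 8}:
n :  0  1  2  3  4  5  6  7  8  9 10 11 12 13 14 15 16 17 18 19 20 21 22
G :  0  0  0  0  0  0  1  1  1  1  1  1  2  2  0  0  0  0  0  0  1  1  1
G_A(22) = 1.
Stack B, S = {2, 4, 5}:
n :  0  1  2  3  4  5  6  7  8  9 10 11 12 13 14 15 16 17 18 19 20 21 22 23 24 25
G :  0  0  1  1  2  2  3  0  0  1  1  2  2  3  0  0  1  1  2  2  3  0  0  1  1  2
G_B(25) = 2.
Combined Grundy value = 1 ⊕ 2 = 3.
A winning move leaves total XOR = 0, i.e. changes one component's Grundy value g to g ⊕ X where X is the current total.
Stack A: need g' = 1⊕3 = 2. Options: 22−6→G=0, 22−7→G=0, 22−8→G=0. Hits: 0.
Stack B: need g' = 2⊕3 = 1. Options: 25−2→G=1, 25−4→G=0, 25−5→G=3. Hits: 1.

1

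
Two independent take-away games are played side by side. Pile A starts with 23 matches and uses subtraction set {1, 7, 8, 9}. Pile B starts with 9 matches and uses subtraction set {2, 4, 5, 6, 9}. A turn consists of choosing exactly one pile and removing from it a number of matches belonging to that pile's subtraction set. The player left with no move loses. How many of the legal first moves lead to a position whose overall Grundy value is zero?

1

Pile A, S = {1, 7, 8, 9}:
G(0) = 0
G(1) = mex{0} = 1
G(2) = mex{1} = 0
G(3) = mex{0} = 1
G(4) = mex{1} = 0
G(5) = mex{0} = 1
G(6) = mex{1} = 0
G(7) = mex{0,0} = 1
G(8) = mex{1,1,0} = 2
G(9) = mex{2,0,1,0} = 3
G(10) = mex{3,1,0,1} = 2
G(11) = mex{2,0,1,0} = 3
G(12) = mex{3,1,0,1} = 2
G(13) = mex{2,0,1,0} = 3
G(14) = mex{3,1,0,1} = 2
G(15) = mex{2,2,1,0} = 3
G(16) = mex{3,3,2,1} = 0
G(17) = mex{0,2,3,2} = 1
G(18) = mex{1,3,2,3} = 0
G(19) = mex{0,2,3,2} = 1
G(20) = mex{1,3,2,3} = 0
G(21) = mex{0,2,3,2} = 1
G(22) = mex{1,3,2,3} = 0
G(23) = mex{0,0,3,2} = 1
G_A(23) = 1.
Pile B, S = {2, 4, 5, 6, 9}:
n : 0 1 2 3 4 5 6 7 8 9
G : 0 0 1 1 2 2 3 3 0 4
G_B(9) = 4.
Combined Grundy value = 1 ⊕ 4 = 5.
A winning move leaves total XOR = 0, i.e. changes one component's Grundy value g to g ⊕ X where X is the current total.
Pile A: need g' = 1⊕5 = 4. Options: 23−1→G=0, 23−7→G=0, 23−8→G=3, 23−9→G=2. Hits: 0.
Pile B: need g' = 4⊕5 = 1. Options: 9−2→G=3, 9−4→G=2, 9−5→G=2, 9−6→G=1, 9−9→G=0. Hits: 1.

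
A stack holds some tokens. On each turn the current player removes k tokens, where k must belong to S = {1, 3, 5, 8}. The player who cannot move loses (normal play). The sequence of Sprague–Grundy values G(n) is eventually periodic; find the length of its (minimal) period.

13

G(0) = 0
G(1) = mex{0} = 1
G(2) = mex{1} = 0
G(3) = mex{0,0} = 1
G(4) = mex{1,1} = 0
G(5) = mex{0,0,0} = 1
G(6) = mex{1,1,1} = 0
G(7) = mex{0,0,0} = 1
G(8) = mex{1,1,1,0} = 2
G(9) = mex{2,0,0,1} = 3
G(10) = mex{3,1,1,0} = 2
G(11) = mex{2,2,0,1} = 3
G(12) = mex{3,3,1,0} = 2
G(13) = mex{2,2,2,1} = 0
G(14) = mex{0,3,3,0} = 1
G(15) = mex{1,2,2,1} = 0
G(16) = mex{0,0,3,2} = 1
G(17) = mex{1,1,2,3} = 0
G(18) = mex{0,0,0,2} = 1
G(19) = mex{1,1,1,3} = 0
G(20) = mex{0,0,0,2} = 1
G(21) = mex{1,1,1,0} = 2
G(22) = mex{2,0,0,1} = 3
G(23) = mex{3,1,1,0} = 2
G(24) = mex{2,2,0,1} = 3
G(25) = mex{3,3,1,0} = 2
G(26) = mex{2,2,2,1} = 0
G(27) = mex{0,3,3,0} = 1
G(n+13) = G(n) holds for n = 0,…,7 (a full window of length max(S) = 8), so the sequence is purely periodic with period 13.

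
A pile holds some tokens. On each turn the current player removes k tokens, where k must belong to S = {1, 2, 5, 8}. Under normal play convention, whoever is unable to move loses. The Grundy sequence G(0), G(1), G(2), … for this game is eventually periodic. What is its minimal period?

3

n :  0  1  2  3  4  5  6  7  8  9 10 11 12 13 14
G :  0  1  2  0  1  2  0  1  2  0  1  2  0  1  2
G(n+3) = G(n) holds for n = 0,…,7 (a full window of length max(S) = 8), so the sequence is purely periodic with period 3.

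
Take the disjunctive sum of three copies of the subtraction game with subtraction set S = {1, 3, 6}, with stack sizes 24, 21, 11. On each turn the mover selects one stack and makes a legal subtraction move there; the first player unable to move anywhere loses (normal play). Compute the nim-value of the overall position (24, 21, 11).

All stacks use S = {1, 3, 6}:
n :  0  1  2  3  4  5  6  7  8  9 10 11 12 13 14 15 16 17 18 19 20 21 22 23 24
G :  0  1  0  1  0  1  2  3  2  0  1  0  1  0  1  2  3  2  0  1  0  1  0  1  2
Stack A: G(24) = 2.
Stack B: G(21) = 1.
Stack C: G(11) = 0.
Combined Grundy value = 2 ⊕ 1 ⊕ 0 = 3.

3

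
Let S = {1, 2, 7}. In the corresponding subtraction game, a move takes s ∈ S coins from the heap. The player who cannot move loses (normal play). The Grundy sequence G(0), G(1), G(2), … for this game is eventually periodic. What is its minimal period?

G(0) = 0
G(1) = mex{0} = 1
G(2) = mex{1,0} = 2
G(3) = mex{2,1} = 0
G(4) = mex{0,2} = 1
G(5) = mex{1,0} = 2
G(6) = mex{2,1} = 0
G(7) = mex{0,2,0} = 1
G(8) = mex{1,0,1} = 2
G(9) = mex{2,1,2} = 0
G(10) = mex{0,2,0} = 1
G(11) = mex{1,0,1} = 2
G(12) = mex{2,1,2} = 0
G(13) = mex{0,2,0} = 1
G(14) = mex{1,0,1} = 2
G(n+3) = G(n) holds for n = 0,…,6 (a full window of length max(S) = 7), so the sequence is purely periodic with period 3.

3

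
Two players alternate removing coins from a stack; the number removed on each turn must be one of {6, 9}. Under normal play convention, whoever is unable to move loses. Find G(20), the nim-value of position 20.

n :  0  1  2  3  4  5  6  7  8  9 10 11 12 13 14 15 16 17 18 19 20
G :  0  0  0  0  0  0  1  1  1  1  1  1  2  2  2  0  0  0  0  0  0

0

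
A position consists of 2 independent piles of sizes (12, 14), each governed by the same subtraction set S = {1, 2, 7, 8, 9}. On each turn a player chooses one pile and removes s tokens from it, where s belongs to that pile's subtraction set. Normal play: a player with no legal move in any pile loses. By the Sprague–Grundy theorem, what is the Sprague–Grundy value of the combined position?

6

All piles use S = {1, 2, 7, 8, 9}:
n :  0  1  2  3  4  5  6  7  8  9 10 11 12 13 14
G :  0  1  2  0  1  2  0  1  2  3  4  5  3  4  5
Pile A: G(12) = 3.
Pile B: G(14) = 5.
Combined Grundy value = 3 ⊕ 5 = 6.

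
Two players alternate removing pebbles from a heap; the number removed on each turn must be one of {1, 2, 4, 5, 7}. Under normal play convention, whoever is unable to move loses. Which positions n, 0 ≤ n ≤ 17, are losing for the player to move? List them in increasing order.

G(0) = 0
G(1) = mex{0} = 1
G(2) = mex{1,0} = 2
G(3) = mex{2,1} = 0
G(4) = mex{0,2,0} = 1
G(5) = mex{1,0,1,0} = 2
G(6) = mex{2,1,2,1} = 0
G(7) = mex{0,2,0,2,0} = 1
G(8) = mex{1,0,1,0,1} = 2
G(9) = mex{2,1,2,1,2} = 0
G(10) = mex{0,2,0,2,0} = 1
G(11) = mex{1,0,1,0,1} = 2
G(12) = mex{2,1,2,1,2} = 0
G(13) = mex{0,2,0,2,0} = 1
G(14) = mex{1,0,1,0,1} = 2
G(15) = mex{2,1,2,1,2} = 0
G(16) = mex{0,2,0,2,0} = 1
G(17) = mex{1,0,1,0,1} = 2
P-positions are exactly the n with G(n) = 0.

0, 3, 6, 9, 12, 15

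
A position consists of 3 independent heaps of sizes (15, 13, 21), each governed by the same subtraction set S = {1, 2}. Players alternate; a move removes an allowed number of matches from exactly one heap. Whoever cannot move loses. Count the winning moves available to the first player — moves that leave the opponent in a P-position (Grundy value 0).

3

All heaps use S = {1, 2}:
G(0) = 0
G(1) = mex{0} = 1
G(2) = mex{1,0} = 2
G(3) = mex{2,1} = 0
G(4) = mex{0,2} = 1
G(5) = mex{1,0} = 2
G(6) = mex{2,1} = 0
G(7) = mex{0,2} = 1
G(8) = mex{1,0} = 2
G(9) = mex{2,1} = 0
G(10) = mex{0,2} = 1
G(11) = mex{1,0} = 2
G(12) = mex{2,1} = 0
G(13) = mex{0,2} = 1
G(14) = mex{1,0} = 2
G(15) = mex{2,1} = 0
G(16) = mex{0,2} = 1
G(17) = mex{1,0} = 2
G(18) = mex{2,1} = 0
G(19) = mex{0,2} = 1
G(20) = mex{1,0} = 2
G(21) = mex{2,1} = 0
Heap A: G(15) = 0.
Heap B: G(13) = 1.
Heap C: G(21) = 0.
Combined Grundy value = 0 ⊕ 1 ⊕ 0 = 1.
A winning move leaves total XOR = 0, i.e. changes one component's Grundy value g to g ⊕ X where X is the current total.
Heap A: need g' = 0⊕1 = 1. Options: 15−1→G=2, 15−2→G=1. Hits: 1.
Heap B: need g' = 1⊕1 = 0. Options: 13−1→G=0, 13−2→G=2. Hits: 1.
Heap C: need g' = 0⊕1 = 1. Options: 21−1→G=2, 21−2→G=1. Hits: 1.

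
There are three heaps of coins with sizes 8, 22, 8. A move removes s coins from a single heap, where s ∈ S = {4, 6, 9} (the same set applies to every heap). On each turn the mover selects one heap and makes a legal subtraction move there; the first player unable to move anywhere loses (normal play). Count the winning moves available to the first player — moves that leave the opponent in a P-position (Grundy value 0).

4

All heaps use S = {4, 6, 9}:
G(0) = 0
G(1) = mex{} = 0
G(2) = mex{} = 0
G(3) = mex{} = 0
G(4) = mex{0} = 1
G(5) = mex{0} = 1
G(6) = mex{0,0} = 1
G(7) = mex{0,0} = 1
G(8) = mex{1,0} = 2
G(9) = mex{1,0,0} = 2
G(10) = mex{1,1,0} = 2
G(11) = mex{1,1,0} = 2
G(12) = mex{2,1,0} = 3
G(13) = mex{2,1,1} = 0
G(14) = mex{2,2,1} = 0
G(15) = mex{2,2,1} = 0
G(16) = mex{3,2,1} = 0
G(17) = mex{0,2,2} = 1
G(18) = mex{0,3,2} = 1
G(19) = mex{0,0,2} = 1
G(20) = mex{0,0,2} = 1
G(21) = mex{1,0,3} = 2
G(22) = mex{1,0,0} = 2
Heap A: G(8) = 2.
Heap B: G(22) = 2.
Heap C: G(8) = 2.
Combined Grundy value = 2 ⊕ 2 ⊕ 2 = 2.
A winning move leaves total XOR = 0, i.e. changes one component's Grundy value g to g ⊕ X where X is the current total.
Heap A: need g' = 2⊕2 = 0. Options: 8−4→G=1, 8−6→G=0. Hits: 1.
Heap B: need g' = 2⊕2 = 0. Options: 22−4→G=1, 22−6→G=0, 22−9→G=0. Hits: 2.
Heap C: need g' = 2⊕2 = 0. Options: 8−4→G=1, 8−6→G=0. Hits: 1.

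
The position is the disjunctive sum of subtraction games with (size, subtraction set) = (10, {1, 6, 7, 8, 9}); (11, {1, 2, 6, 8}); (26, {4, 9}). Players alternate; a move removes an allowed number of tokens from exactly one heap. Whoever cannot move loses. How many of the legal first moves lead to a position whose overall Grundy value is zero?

Heap A, S = {1, 6, 7, 8, 9}:
n :  0  1  2  3  4  5  6  7  8  9 10
G :  0  1  0  1  0  1  2  3  2  3  2
G_A(10) = 2.
Heap B, S = {1, 2, 6, 8}:
n :  0  1  2  3  4  5  6  7  8  9 10 11
G :  0  1  2  0  1  2  3  0  1  2  0  1
G_B(11) = 1.
Heap C, S = {4, 9}:
G(0) = 0
G(1) = mex{} = 0
G(2) = mex{} = 0
G(3) = mex{} = 0
G(4) = mex{0} = 1
G(5) = mex{0} = 1
G(6) = mex{0} = 1
G(7) = mex{0} = 1
G(8) = mex{1} = 0
G(9) = mex{1,0} = 2
G(10) = mex{1,0} = 2
G(11) = mex{1,0} = 2
G(12) = mex{0,0} = 1
G(13) = mex{2,1} = 0
G(14) = mex{2,1} = 0
G(15) = mex{2,1} = 0
G(16) = mex{1,1} = 0
G(17) = mex{0,0} = 1
G(18) = mex{0,2} = 1
G(19) = mex{0,2} = 1
G(20) = mex{0,2} = 1
G(21) = mex{1,1} = 0
G(22) = mex{1,0} = 2
G(23) = mex{1,0} = 2
G(24) = mex{1,0} = 2
G(25) = mex{0,0} = 1
G(26) = mex{2,1} = 0
G_C(26) = 0.
Combined Grundy value = 2 ⊕ 1 ⊕ 0 = 3.
A winning move leaves total XOR = 0, i.e. changes one component's Grundy value g to g ⊕ X where X is the current total.
Heap A: need g' = 2⊕3 = 1. Options: 10−1→G=3, 10−6→G=0, 10−7→G=1, 10−8→G=0, 10−9→G=1. Hits: 2.
Heap B: need g' = 1⊕3 = 2. Options: 11−1→G=0, 11−2→G=2, 11−6→G=2, 11−8→G=0. Hits: 2.
Heap C: need g' = 0⊕3 = 3. Options: 26−4→G=2, 26−9→G=1. Hits: 0.

4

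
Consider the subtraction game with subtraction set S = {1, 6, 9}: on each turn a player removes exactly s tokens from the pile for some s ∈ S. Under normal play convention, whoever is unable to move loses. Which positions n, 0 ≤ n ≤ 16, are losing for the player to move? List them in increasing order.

0, 2, 4, 7, 12, 14

n :  0  1  2  3  4  5  6  7  8  9 10 11 12 13 14 15 16
G :  0  1  0  1  0  1  2  0  1  2  3  2  0  1  0  1  2
P-positions are exactly the n with G(n) = 0.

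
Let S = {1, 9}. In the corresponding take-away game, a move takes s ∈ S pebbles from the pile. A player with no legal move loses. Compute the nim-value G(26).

n :  0  1  2  3  4  5  6  7  8  9 10 11 12 13 14 15 16 17 18 19 20 21 22 23 24 25 26
G :  0  1  0  1  0  1  0  1  0  1  0  1  0  1  0  1  0  1  0  1  0  1  0  1  0  1  0

0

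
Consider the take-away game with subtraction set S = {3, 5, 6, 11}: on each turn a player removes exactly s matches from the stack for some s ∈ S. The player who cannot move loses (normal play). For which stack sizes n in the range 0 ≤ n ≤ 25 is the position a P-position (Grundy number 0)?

n :  0  1  2  3  4  5  6  7  8  9 10 11 12 13 14 15 16 17 18 19 20 21 22 23 24 25
G :  0  0  0  1  1  1  2  2  2  0  0  3  1  1  4  2  2  0  0  0  1  1  1  2  2  2
P-positions are exactly the n with G(n) = 0.

0, 1, 2, 9, 10, 17, 18, 19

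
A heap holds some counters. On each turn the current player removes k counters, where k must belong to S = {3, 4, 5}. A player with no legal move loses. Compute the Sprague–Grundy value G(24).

G(0) = 0
G(1) = mex{} = 0
G(2) = mex{} = 0
G(3) = mex{0} = 1
G(4) = mex{0,0} = 1
G(5) = mex{0,0,0} = 1
G(6) = mex{1,0,0} = 2
G(7) = mex{1,1,0} = 2
G(8) = mex{1,1,1} = 0
G(9) = mex{2,1,1} = 0
G(10) = mex{2,2,1} = 0
G(11) = mex{0,2,2} = 1
G(12) = mex{0,0,2} = 1
G(13) = mex{0,0,0} = 1
G(14) = mex{1,0,0} = 2
G(15) = mex{1,1,0} = 2
G(16) = mex{1,1,1} = 0
G(17) = mex{2,1,1} = 0
G(18) = mex{2,2,1} = 0
G(19) = mex{0,2,2} = 1
G(20) = mex{0,0,2} = 1
G(21) = mex{0,0,0} = 1
G(22) = mex{1,0,0} = 2
G(23) = mex{1,1,0} = 2
G(24) = mex{1,1,1} = 0

0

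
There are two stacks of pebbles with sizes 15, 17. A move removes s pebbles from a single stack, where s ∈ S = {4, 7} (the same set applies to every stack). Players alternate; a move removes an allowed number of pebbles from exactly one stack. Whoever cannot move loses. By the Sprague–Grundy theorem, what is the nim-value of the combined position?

0

All stacks use S = {4, 7}:
G(0) = 0
G(1) = mex{} = 0
G(2) = mex{} = 0
G(3) = mex{} = 0
G(4) = mex{0} = 1
G(5) = mex{0} = 1
G(6) = mex{0} = 1
G(7) = mex{0,0} = 1
G(8) = mex{1,0} = 2
G(9) = mex{1,0} = 2
G(10) = mex{1,0} = 2
G(11) = mex{1,1} = 0
G(12) = mex{2,1} = 0
G(13) = mex{2,1} = 0
G(14) = mex{2,1} = 0
G(15) = mex{0,2} = 1
G(16) = mex{0,2} = 1
G(17) = mex{0,2} = 1
Stack A: G(15) = 1.
Stack B: G(17) = 1.
Combined Grundy value = 1 ⊕ 1 = 0.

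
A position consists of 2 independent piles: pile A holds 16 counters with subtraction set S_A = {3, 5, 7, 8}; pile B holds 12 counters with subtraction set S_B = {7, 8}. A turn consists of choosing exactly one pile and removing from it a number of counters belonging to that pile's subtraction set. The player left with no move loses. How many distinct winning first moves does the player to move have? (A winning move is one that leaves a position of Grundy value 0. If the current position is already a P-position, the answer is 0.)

0

Pile A, S = {3, 5, 7, 8}:
G(0) = 0
G(1) = mex{} = 0
G(2) = mex{} = 0
G(3) = mex{0} = 1
G(4) = mex{0} = 1
G(5) = mex{0,0} = 1
G(6) = mex{1,0} = 2
G(7) = mex{1,0,0} = 2
G(8) = mex{1,1,0,0} = 2
G(9) = mex{2,1,0,0} = 3
G(10) = mex{2,1,1,0} = 3
G(11) = mex{2,2,1,1} = 0
G(12) = mex{3,2,1,1} = 0
G(13) = mex{3,2,2,1} = 0
G(14) = mex{0,3,2,2} = 1
G(15) = mex{0,3,2,2} = 1
G(16) = mex{0,0,3,2} = 1
G_A(16) = 1.
Pile B, S = {7, 8}:
n :  0  1  2  3  4  5  6  7  8  9 10 11 12
G :  0  0  0  0  0  0  0  1  1  1  1  1  1
G_B(12) = 1.
Combined Grundy value = 1 ⊕ 1 = 0.
A winning move leaves total XOR = 0, i.e. changes one component's Grundy value g to g ⊕ X where X is the current total.
Pile A: target g' = 1⊕0 = 1, but every legal move changes the Grundy value (mex property), so 0 moves.
Pile B: target g' = 1⊕0 = 1, but every legal move changes the Grundy value (mex property), so 0 moves.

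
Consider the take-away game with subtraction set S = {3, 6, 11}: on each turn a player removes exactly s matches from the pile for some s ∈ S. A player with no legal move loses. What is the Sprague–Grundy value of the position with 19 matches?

n :  0  1  2  3  4  5  6  7  8  9 10 11 12 13 14 15 16 17 18 19
G :  0  0  0  1  1  1  2  2  2  0  0  3  1  1  0  2  2  1  0  0

0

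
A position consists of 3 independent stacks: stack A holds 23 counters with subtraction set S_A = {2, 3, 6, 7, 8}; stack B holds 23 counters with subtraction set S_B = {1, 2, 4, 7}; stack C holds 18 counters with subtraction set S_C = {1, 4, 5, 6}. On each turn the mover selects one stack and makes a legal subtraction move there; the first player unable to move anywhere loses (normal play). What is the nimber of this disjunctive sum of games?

Stack A, S = {2, 3, 6, 7, 8}:
n :  0  1  2  3  4  5  6  7  8  9 10 11 12 13 14 15 16 17 18 19 20 21 22 23
G :  0  0  1  1  2  0  3  1  2  2  0  3  1  2  0  0  1  1  2  0  3  1  2  2
G_A(23) = 2.
Stack B, S = {1, 2, 4, 7}:
G(0) = 0
G(1) = mex{0} = 1
G(2) = mex{1,0} = 2
G(3) = mex{2,1} = 0
G(4) = mex{0,2,0} = 1
G(5) = mex{1,0,1} = 2
G(6) = mex{2,1,2} = 0
G(7) = mex{0,2,0,0} = 1
G(8) = mex{1,0,1,1} = 2
G(9) = mex{2,1,2,2} = 0
G(10) = mex{0,2,0,0} = 1
G(11) = mex{1,0,1,1} = 2
G(12) = mex{2,1,2,2} = 0
G(13) = mex{0,2,0,0} = 1
G(14) = mex{1,0,1,1} = 2
G(15) = mex{2,1,2,2} = 0
G(16) = mex{0,2,0,0} = 1
G(17) = mex{1,0,1,1} = 2
G(18) = mex{2,1,2,2} = 0
G(19) = mex{0,2,0,0} = 1
G(20) = mex{1,0,1,1} = 2
G(21) = mex{2,1,2,2} = 0
G(22) = mex{0,2,0,0} = 1
G(23) = mex{1,0,1,1} = 2
G_B(23) = 2.
Stack C, S = {1, 4, 5, 6}:
G(0) = 0
G(1) = mex{0} = 1
G(2) = mex{1} = 0
G(3) = mex{0} = 1
G(4) = mex{1,0} = 2
G(5) = mex{2,1,0} = 3
G(6) = mex{3,0,1,0} = 2
G(7) = mex{2,1,0,1} = 3
G(8) = mex{3,2,1,0} = 4
G(9) = mex{4,3,2,1} = 0
G(10) = mex{0,2,3,2} = 1
G(11) = mex{1,3,2,3} = 0
G(12) = mex{0,4,3,2} = 1
G(13) = mex{1,0,4,3} = 2
G(14) = mex{2,1,0,4} = 3
G(15) = mex{3,0,1,0} = 2
G(16) = mex{2,1,0,1} = 3
G(17) = mex{3,2,1,0} = 4
G(18) = mex{4,3,2,1} = 0
G_C(18) = 0.
Combined Grundy value = 2 ⊕ 2 ⊕ 0 = 0.

0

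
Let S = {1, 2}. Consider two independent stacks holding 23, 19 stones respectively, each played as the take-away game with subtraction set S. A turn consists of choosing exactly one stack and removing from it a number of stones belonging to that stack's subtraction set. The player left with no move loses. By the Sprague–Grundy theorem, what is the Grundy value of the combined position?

All stacks use S = {1, 2}:
G(0) = 0
G(1) = mex{0} = 1
G(2) = mex{1,0} = 2
G(3) = mex{2,1} = 0
G(4) = mex{0,2} = 1
G(5) = mex{1,0} = 2
G(6) = mex{2,1} = 0
G(7) = mex{0,2} = 1
G(8) = mex{1,0} = 2
G(9) = mex{2,1} = 0
G(10) = mex{0,2} = 1
G(11) = mex{1,0} = 2
G(12) = mex{2,1} = 0
G(13) = mex{0,2} = 1
G(14) = mex{1,0} = 2
G(15) = mex{2,1} = 0
G(16) = mex{0,2} = 1
G(17) = mex{1,0} = 2
G(18) = mex{2,1} = 0
G(19) = mex{0,2} = 1
G(20) = mex{1,0} = 2
G(21) = mex{2,1} = 0
G(22) = mex{0,2} = 1
G(23) = mex{1,0} = 2
Stack A: G(23) = 2.
Stack B: G(19) = 1.
Combined Grundy value = 2 ⊕ 1 = 3.

3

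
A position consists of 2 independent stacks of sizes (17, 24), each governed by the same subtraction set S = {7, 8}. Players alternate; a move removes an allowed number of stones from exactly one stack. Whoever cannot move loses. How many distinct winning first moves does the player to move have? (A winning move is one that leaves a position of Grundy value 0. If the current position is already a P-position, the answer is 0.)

All stacks use S = {7, 8}:
G(0) = 0
G(1) = mex{} = 0
G(2) = mex{} = 0
G(3) = mex{} = 0
G(4) = mex{} = 0
G(5) = mex{} = 0
G(6) = mex{} = 0
G(7) = mex{0} = 1
G(8) = mex{0,0} = 1
G(9) = mex{0,0} = 1
G(10) = mex{0,0} = 1
G(11) = mex{0,0} = 1
G(12) = mex{0,0} = 1
G(13) = mex{0,0} = 1
G(14) = mex{1,0} = 2
G(15) = mex{1,1} = 0
G(16) = mex{1,1} = 0
G(17) = mex{1,1} = 0
G(18) = mex{1,1} = 0
G(19) = mex{1,1} = 0
G(20) = mex{1,1} = 0
G(21) = mex{2,1} = 0
G(22) = mex{0,2} = 1
G(23) = mex{0,0} = 1
G(24) = mex{0,0} = 1
Stack A: G(17) = 0.
Stack B: G(24) = 1.
Combined Grundy value = 0 ⊕ 1 = 1.
A winning move leaves total XOR = 0, i.e. changes one component's Grundy value g to g ⊕ X where X is the current total.
Stack A: need g' = 0⊕1 = 1. Options: 17−7→G=1, 17−8→G=1. Hits: 2.
Stack B: need g' = 1⊕1 = 0. Options: 24−7→G=0, 24−8→G=0. Hits: 2.

4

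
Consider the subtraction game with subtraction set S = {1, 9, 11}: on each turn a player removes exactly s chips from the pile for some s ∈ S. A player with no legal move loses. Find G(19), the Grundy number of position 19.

n :  0  1  2  3  4  5  6  7  8  9 10 11 12 13 14 15 16 17 18 19
G :  0  1  0  1  0  1  0  1  0  1  0  1  0  1  0  1  0  1  0  1

1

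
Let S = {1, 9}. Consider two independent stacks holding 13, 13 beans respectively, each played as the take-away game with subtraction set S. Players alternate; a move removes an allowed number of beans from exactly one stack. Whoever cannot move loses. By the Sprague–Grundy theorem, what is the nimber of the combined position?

All stacks use S = {1, 9}:
n :  0  1  2  3  4  5  6  7  8  9 10 11 12 13
G :  0  1  0  1  0  1  0  1  0  1  0  1  0  1
Stack A: G(13) = 1.
Stack B: G(13) = 1.
Combined Grundy value = 1 ⊕ 1 = 0.

0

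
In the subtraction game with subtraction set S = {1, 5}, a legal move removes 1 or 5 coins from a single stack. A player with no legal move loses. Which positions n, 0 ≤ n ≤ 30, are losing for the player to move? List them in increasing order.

n :  0  1  2  3  4  5  6  7  8  9 10 11 12 13 14 15 16 17 18 19 20 21 22 23 24 25 26 27 28 29 30
G :  0  1  0  1  0  1  0  1  0  1  0  1  0  1  0  1  0  1  0  1  0  1  0  1  0  1  0  1  0  1  0
P-positions are exactly the n with G(n) = 0.

0, 2, 4, 6, 8, 10, 12, 14, 16, 18, 20, 22, 24, 26, 28, 30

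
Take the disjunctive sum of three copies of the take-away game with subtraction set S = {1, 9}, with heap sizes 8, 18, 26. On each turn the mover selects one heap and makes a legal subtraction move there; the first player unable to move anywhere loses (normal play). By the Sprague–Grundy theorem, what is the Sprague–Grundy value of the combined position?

0

All heaps use S = {1, 9}:
G(0) = 0
G(1) = mex{0} = 1
G(2) = mex{1} = 0
G(3) = mex{0} = 1
G(4) = mex{1} = 0
G(5) = mex{0} = 1
G(6) = mex{1} = 0
G(7) = mex{0} = 1
G(8) = mex{1} = 0
G(9) = mex{0,0} = 1
G(10) = mex{1,1} = 0
G(11) = mex{0,0} = 1
G(12) = mex{1,1} = 0
G(13) = mex{0,0} = 1
G(14) = mex{1,1} = 0
G(15) = mex{0,0} = 1
G(16) = mex{1,1} = 0
G(17) = mex{0,0} = 1
G(18) = mex{1,1} = 0
G(19) = mex{0,0} = 1
G(20) = mex{1,1} = 0
G(21) = mex{0,0} = 1
G(22) = mex{1,1} = 0
G(23) = mex{0,0} = 1
G(24) = mex{1,1} = 0
G(25) = mex{0,0} = 1
G(26) = mex{1,1} = 0
Heap A: G(8) = 0.
Heap B: G(18) = 0.
Heap C: G(26) = 0.
Combined Grundy value = 0 ⊕ 0 ⊕ 0 = 0.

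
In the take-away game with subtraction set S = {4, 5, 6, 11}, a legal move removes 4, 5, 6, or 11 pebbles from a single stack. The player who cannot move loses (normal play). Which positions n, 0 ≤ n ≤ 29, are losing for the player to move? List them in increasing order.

0, 1, 2, 3, 10, 17, 18, 19, 20, 27

n :  0  1  2  3  4  5  6  7  8  9 10 11 12 13 14 15 16 17 18 19 20 21 22 23 24 25 26 27 28 29
G :  0  0  0  0  1  1  1  1  2  2  0  2  3  3  1  3  4  0  0  0  0  1  1  1  1  2  2  0  2  3
P-positions are exactly the n with G(n) = 0.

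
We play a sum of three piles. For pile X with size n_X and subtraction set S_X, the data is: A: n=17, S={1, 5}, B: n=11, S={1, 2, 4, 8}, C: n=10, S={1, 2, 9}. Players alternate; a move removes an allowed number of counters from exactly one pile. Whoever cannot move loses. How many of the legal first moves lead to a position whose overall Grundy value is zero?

3

Pile A, S = {1, 5}:
G(0) = 0
G(1) = mex{0} = 1
G(2) = mex{1} = 0
G(3) = mex{0} = 1
G(4) = mex{1} = 0
G(5) = mex{0,0} = 1
G(6) = mex{1,1} = 0
G(7) = mex{0,0} = 1
G(8) = mex{1,1} = 0
G(9) = mex{0,0} = 1
G(10) = mex{1,1} = 0
G(11) = mex{0,0} = 1
G(12) = mex{1,1} = 0
G(13) = mex{0,0} = 1
G(14) = mex{1,1} = 0
G(15) = mex{0,0} = 1
G(16) = mex{1,1} = 0
G(17) = mex{0,0} = 1
G_A(17) = 1.
Pile B, S = {1, 2, 4, 8}:
G(0) = 0
G(1) = mex{0} = 1
G(2) = mex{1,0} = 2
G(3) = mex{2,1} = 0
G(4) = mex{0,2,0} = 1
G(5) = mex{1,0,1} = 2
G(6) = mex{2,1,2} = 0
G(7) = mex{0,2,0} = 1
G(8) = mex{1,0,1,0} = 2
G(9) = mex{2,1,2,1} = 0
G(10) = mex{0,2,0,2} = 1
G(11) = mex{1,0,1,0} = 2
G_B(11) = 2.
Pile C, S = {1, 2, 9}:
n :  0  1  2  3  4  5  6  7  8  9 10
G :  0  1  2  0  1  2  0  1  2  3  0
G_C(10) = 0.
Combined Grundy value = 1 ⊕ 2 ⊕ 0 = 3.
A winning move leaves total XOR = 0, i.e. changes one component's Grundy value g to g ⊕ X where X is the current total.
Pile A: need g' = 1⊕3 = 2. Options: 17−1→G=0, 17−5→G=0. Hits: 0.
Pile B: need g' = 2⊕3 = 1. Options: 11−1→G=1, 11−2→G=0, 11−4→G=1, 11−8→G=0. Hits: 2.
Pile C: need g' = 0⊕3 = 3. Options: 10−1→G=3, 10−2→G=2, 10−9→G=1. Hits: 1.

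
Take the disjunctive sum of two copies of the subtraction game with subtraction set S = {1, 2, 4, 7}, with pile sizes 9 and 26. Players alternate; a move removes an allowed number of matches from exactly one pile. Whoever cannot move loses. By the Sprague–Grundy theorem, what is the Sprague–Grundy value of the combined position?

All piles use S = {1, 2, 4, 7}:
n :  0  1  2  3  4  5  6  7  8  9 10 11 12 13 14 15 16 17 18 19 20 21 22 23 24 25 26
G :  0  1  2  0  1  2  0  1  2  0  1  2  0  1  2  0  1  2  0  1  2  0  1  2  0  1  2
Pile A: G(9) = 0.
Pile B: G(26) = 2.
Combined Grundy value = 0 ⊕ 2 = 2.

2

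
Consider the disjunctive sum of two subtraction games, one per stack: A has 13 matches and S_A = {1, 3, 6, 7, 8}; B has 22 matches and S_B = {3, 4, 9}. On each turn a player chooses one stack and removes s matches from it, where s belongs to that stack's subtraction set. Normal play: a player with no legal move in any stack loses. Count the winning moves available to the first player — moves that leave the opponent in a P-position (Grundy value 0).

2

Stack A, S = {1, 3, 6, 7, 8}:
n :  0  1  2  3  4  5  6  7  8  9 10 11 12 13
G :  0  1  0  1  0  1  2  3  2  3  2  3  4  0
G_A(13) = 0.
Stack B, S = {3, 4, 9}:
G(0) = 0
G(1) = mex{} = 0
G(2) = mex{} = 0
G(3) = mex{0} = 1
G(4) = mex{0,0} = 1
G(5) = mex{0,0} = 1
G(6) = mex{1,0} = 2
G(7) = mex{1,1} = 0
G(8) = mex{1,1} = 0
G(9) = mex{2,1,0} = 3
G(10) = mex{0,2,0} = 1
G(11) = mex{0,0,0} = 1
G(12) = mex{3,0,1} = 2
G(13) = mex{1,3,1} = 0
G(14) = mex{1,1,1} = 0
G(15) = mex{2,1,2} = 0
G(16) = mex{0,2,0} = 1
G(17) = mex{0,0,0} = 1
G(18) = mex{0,0,3} = 1
G(19) = mex{1,0,1} = 2
G(20) = mex{1,1,1} = 0
G(21) = mex{1,1,2} = 0
G(22) = mex{2,1,0} = 3
G_B(22) = 3.
Combined Grundy value = 0 ⊕ 3 = 3.
A winning move leaves total XOR = 0, i.e. changes one component's Grundy value g to g ⊕ X where X is the current total.
Stack A: need g' = 0⊕3 = 3. Options: 13−1→G=4, 13−3→G=2, 13−6→G=3, 13−7→G=2, 13−8→G=1. Hits: 1.
Stack B: need g' = 3⊕3 = 0. Options: 22−3→G=2, 22−4→G=1, 22−9→G=0. Hits: 1.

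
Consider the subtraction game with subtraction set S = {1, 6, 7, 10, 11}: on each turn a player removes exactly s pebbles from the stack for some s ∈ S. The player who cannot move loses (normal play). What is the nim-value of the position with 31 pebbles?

5

G(0) = 0
G(1) = mex{0} = 1
G(2) = mex{1} = 0
G(3) = mex{0} = 1
G(4) = mex{1} = 0
G(5) = mex{0} = 1
G(6) = mex{1,0} = 2
G(7) = mex{2,1,0} = 3
G(8) = mex{3,0,1} = 2
G(9) = mex{2,1,0} = 3
G(10) = mex{3,0,1,0} = 2
G(11) = mex{2,1,0,1,0} = 3
G(12) = mex{3,2,1,0,1} = 4
G(13) = mex{4,3,2,1,0} = 5
G(14) = mex{5,2,3,0,1} = 4
G(15) = mex{4,3,2,1,0} = 5
G(16) = mex{5,2,3,2,1} = 0
G(17) = mex{0,3,2,3,2} = 1
G(18) = mex{1,4,3,2,3} = 0
G(19) = mex{0,5,4,3,2} = 1
G(20) = mex{1,4,5,2,3} = 0
G(21) = mex{0,5,4,3,2} = 1
G(22) = mex{1,0,5,4,3} = 2
G(23) = mex{2,1,0,5,4} = 3
G(24) = mex{3,0,1,4,5} = 2
G(25) = mex{2,1,0,5,4} = 3
G(26) = mex{3,0,1,0,5} = 2
G(27) = mex{2,1,0,1,0} = 3
G(28) = mex{3,2,1,0,1} = 4
G(29) = mex{4,3,2,1,0} = 5
G(30) = mex{5,2,3,0,1} = 4
G(31) = mex{4,3,2,1,0} = 5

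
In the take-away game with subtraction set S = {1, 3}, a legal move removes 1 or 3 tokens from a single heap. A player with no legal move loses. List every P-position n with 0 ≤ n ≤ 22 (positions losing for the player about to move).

0, 2, 4, 6, 8, 10, 12, 14, 16, 18, 20, 22

n :  0  1  2  3  4  5  6  7  8  9 10 11 12 13 14 15 16 17 18 19 20 21 22
G :  0  1  0  1  0  1  0  1  0  1  0  1  0  1  0  1  0  1  0  1  0  1  0
P-positions are exactly the n with G(n) = 0.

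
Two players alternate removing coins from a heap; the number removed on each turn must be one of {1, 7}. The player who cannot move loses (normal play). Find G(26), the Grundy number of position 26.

G(0) = 0
G(1) = mex{0} = 1
G(2) = mex{1} = 0
G(3) = mex{0} = 1
G(4) = mex{1} = 0
G(5) = mex{0} = 1
G(6) = mex{1} = 0
G(7) = mex{0,0} = 1
G(8) = mex{1,1} = 0
G(9) = mex{0,0} = 1
G(10) = mex{1,1} = 0
G(11) = mex{0,0} = 1
G(12) = mex{1,1} = 0
G(13) = mex{0,0} = 1
G(14) = mex{1,1} = 0
G(15) = mex{0,0} = 1
G(16) = mex{1,1} = 0
G(17) = mex{0,0} = 1
G(18) = mex{1,1} = 0
G(19) = mex{0,0} = 1
G(20) = mex{1,1} = 0
G(21) = mex{0,0} = 1
G(22) = mex{1,1} = 0
G(23) = mex{0,0} = 1
G(24) = mex{1,1} = 0
G(25) = mex{0,0} = 1
G(26) = mex{1,1} = 0

0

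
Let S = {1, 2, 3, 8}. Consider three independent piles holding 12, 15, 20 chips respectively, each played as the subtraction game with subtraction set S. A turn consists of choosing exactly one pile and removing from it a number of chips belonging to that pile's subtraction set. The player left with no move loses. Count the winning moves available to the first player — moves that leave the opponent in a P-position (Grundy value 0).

4

All piles use S = {1, 2, 3, 8}:
G(0) = 0
G(1) = mex{0} = 1
G(2) = mex{1,0} = 2
G(3) = mex{2,1,0} = 3
G(4) = mex{3,2,1} = 0
G(5) = mex{0,3,2} = 1
G(6) = mex{1,0,3} = 2
G(7) = mex{2,1,0} = 3
G(8) = mex{3,2,1,0} = 4
G(9) = mex{4,3,2,1} = 0
G(10) = mex{0,4,3,2} = 1
G(11) = mex{1,0,4,3} = 2
G(12) = mex{2,1,0,0} = 3
G(13) = mex{3,2,1,1} = 0
G(14) = mex{0,3,2,2} = 1
G(15) = mex{1,0,3,3} = 2
G(16) = mex{2,1,0,4} = 3
G(17) = mex{3,2,1,0} = 4
G(18) = mex{4,3,2,1} = 0
G(19) = mex{0,4,3,2} = 1
G(20) = mex{1,0,4,3} = 2
Pile A: G(12) = 3.
Pile B: G(15) = 2.
Pile C: G(20) = 2.
Combined Grundy value = 3 ⊕ 2 ⊕ 2 = 3.
A winning move leaves total XOR = 0, i.e. changes one component's Grundy value g to g ⊕ X where X is the current total.
Pile A: need g' = 3⊕3 = 0. Options: 12−1→G=2, 12−2→G=1, 12−3→G=0, 12−8→G=0. Hits: 2.
Pile B: need g' = 2⊕3 = 1. Options: 15−1→G=1, 15−2→G=0, 15−3→G=3, 15−8→G=3. Hits: 1.
Pile C: need g' = 2⊕3 = 1. Options: 20−1→G=1, 20−2→G=0, 20−3→G=4, 20−8→G=3. Hits: 1.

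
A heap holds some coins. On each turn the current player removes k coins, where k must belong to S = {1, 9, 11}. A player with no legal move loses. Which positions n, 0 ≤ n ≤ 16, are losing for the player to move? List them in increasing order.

0, 2, 4, 6, 8, 10, 12, 14, 16

n :  0  1  2  3  4  5  6  7  8  9 10 11 12 13 14 15 16
G :  0  1  0  1  0  1  0  1  0  1  0  1  0  1  0  1  0
P-positions are exactly the n with G(n) = 0.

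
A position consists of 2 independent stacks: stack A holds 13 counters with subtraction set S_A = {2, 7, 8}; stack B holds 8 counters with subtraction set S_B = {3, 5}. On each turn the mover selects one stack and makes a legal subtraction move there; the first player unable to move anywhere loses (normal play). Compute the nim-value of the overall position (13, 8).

Stack A, S = {2, 7, 8}:
G(0) = 0
G(1) = mex{} = 0
G(2) = mex{0} = 1
G(3) = mex{0} = 1
G(4) = mex{1} = 0
G(5) = mex{1} = 0
G(6) = mex{0} = 1
G(7) = mex{0,0} = 1
G(8) = mex{1,0,0} = 2
G(9) = mex{1,1,0} = 2
G(10) = mex{2,1,1} = 0
G(11) = mex{2,0,1} = 3
G(12) = mex{0,0,0} = 1
G(13) = mex{3,1,0} = 2
G_A(13) = 2.
Stack B, S = {3, 5}:
G(0) = 0
G(1) = mex{} = 0
G(2) = mex{} = 0
G(3) = mex{0} = 1
G(4) = mex{0} = 1
G(5) = mex{0,0} = 1
G(6) = mex{1,0} = 2
G(7) = mex{1,0} = 2
G(8) = mex{1,1} = 0
G_B(8) = 0.
Combined Grundy value = 2 ⊕ 0 = 2.

2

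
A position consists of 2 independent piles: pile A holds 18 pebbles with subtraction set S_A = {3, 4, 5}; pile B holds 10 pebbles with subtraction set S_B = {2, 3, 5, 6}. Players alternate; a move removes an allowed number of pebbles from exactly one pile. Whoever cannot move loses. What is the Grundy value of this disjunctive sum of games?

1

Pile A, S = {3, 4, 5}:
G(0) = 0
G(1) = mex{} = 0
G(2) = mex{} = 0
G(3) = mex{0} = 1
G(4) = mex{0,0} = 1
G(5) = mex{0,0,0} = 1
G(6) = mex{1,0,0} = 2
G(7) = mex{1,1,0} = 2
G(8) = mex{1,1,1} = 0
G(9) = mex{2,1,1} = 0
G(10) = mex{2,2,1} = 0
G(11) = mex{0,2,2} = 1
G(12) = mex{0,0,2} = 1
G(13) = mex{0,0,0} = 1
G(14) = mex{1,0,0} = 2
G(15) = mex{1,1,0} = 2
G(16) = mex{1,1,1} = 0
G(17) = mex{2,1,1} = 0
G(18) = mex{2,2,1} = 0
G_A(18) = 0.
Pile B, S = {2, 3, 5, 6}:
G(0) = 0
G(1) = mex{} = 0
G(2) = mex{0} = 1
G(3) = mex{0,0} = 1
G(4) = mex{1,0} = 2
G(5) = mex{1,1,0} = 2
G(6) = mex{2,1,0,0} = 3
G(7) = mex{2,2,1,0} = 3
G(8) = mex{3,2,1,1} = 0
G(9) = mex{3,3,2,1} = 0
G(10) = mex{0,3,2,2} = 1
G_B(10) = 1.
Combined Grundy value = 0 ⊕ 1 = 1.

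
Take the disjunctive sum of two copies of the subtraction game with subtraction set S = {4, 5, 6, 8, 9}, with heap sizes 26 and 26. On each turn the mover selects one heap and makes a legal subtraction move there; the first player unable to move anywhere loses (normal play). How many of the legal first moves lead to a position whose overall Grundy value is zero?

0

All heaps use S = {4, 5, 6, 8, 9}:
n :  0  1  2  3  4  5  6  7  8  9 10 11 12 13 14 15 16 17 18 19 20 21 22 23 24 25 26
G :  0  0  0  0  1  1  1  1  2  2  2  2  3  0  0  0  0  1  1  1  1  2  2  2  2  3  0
Heap A: G(26) = 0.
Heap B: G(26) = 0.
Combined Grundy value = 0 ⊕ 0 = 0.
A winning move leaves total XOR = 0, i.e. changes one component's Grundy value g to g ⊕ X where X is the current total.
Heap A: target g' = 0⊕0 = 0, but every legal move changes the Grundy value (mex property), so 0 moves.
Heap B: target g' = 0⊕0 = 0, but every legal move changes the Grundy value (mex property), so 0 moves.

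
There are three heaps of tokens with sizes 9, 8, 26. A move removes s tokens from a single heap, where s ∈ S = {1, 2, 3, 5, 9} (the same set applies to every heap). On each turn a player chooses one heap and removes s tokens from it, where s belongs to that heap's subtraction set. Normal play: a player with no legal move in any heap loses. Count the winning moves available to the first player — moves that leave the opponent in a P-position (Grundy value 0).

6

All heaps use S = {1, 2, 3, 5, 9}:
n :  0  1  2  3  4  5  6  7  8  9 10 11 12 13 14 15 16 17 18 19 20 21 22 23 24 25 26
G :  0  1  2  3  0  1  2  3  0  1  2  3  0  1  2  3  0  1  2  3  0  1  2  3  0  1  2
Heap A: G(9) = 1.
Heap B: G(8) = 0.
Heap C: G(26) = 2.
Combined Grundy value = 1 ⊕ 0 ⊕ 2 = 3.
A winning move leaves total XOR = 0, i.e. changes one component's Grundy value g to g ⊕ X where X is the current total.
Heap A: need g' = 1⊕3 = 2. Options: 9−1→G=0, 9−2→G=3, 9−3→G=2, 9−5→G=0, 9−9→G=0. Hits: 1.
Heap B: need g' = 0⊕3 = 3. Options: 8−1→G=3, 8−2→G=2, 8−3→G=1, 8−5→G=3. Hits: 2.
Heap C: need g' = 2⊕3 = 1. Options: 26−1→G=1, 26−2→G=0, 26−3→G=3, 26−5→G=1, 26−9→G=1. Hits: 3.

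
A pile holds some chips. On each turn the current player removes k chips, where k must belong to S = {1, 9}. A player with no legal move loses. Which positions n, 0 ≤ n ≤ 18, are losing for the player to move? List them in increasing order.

G(0) = 0
G(1) = mex{0} = 1
G(2) = mex{1} = 0
G(3) = mex{0} = 1
G(4) = mex{1} = 0
G(5) = mex{0} = 1
G(6) = mex{1} = 0
G(7) = mex{0} = 1
G(8) = mex{1} = 0
G(9) = mex{0,0} = 1
G(10) = mex{1,1} = 0
G(11) = mex{0,0} = 1
G(12) = mex{1,1} = 0
G(13) = mex{0,0} = 1
G(14) = mex{1,1} = 0
G(15) = mex{0,0} = 1
G(16) = mex{1,1} = 0
G(17) = mex{0,0} = 1
G(18) = mex{1,1} = 0
P-positions are exactly the n with G(n) = 0.

0, 2, 4, 6, 8, 10, 12, 14, 16, 18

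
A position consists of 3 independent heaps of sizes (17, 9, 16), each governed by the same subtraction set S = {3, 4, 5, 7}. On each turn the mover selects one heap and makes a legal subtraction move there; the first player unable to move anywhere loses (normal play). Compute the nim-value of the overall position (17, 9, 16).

3

All heaps use S = {3, 4, 5, 7}:
G(0) = 0
G(1) = mex{} = 0
G(2) = mex{} = 0
G(3) = mex{0} = 1
G(4) = mex{0,0} = 1
G(5) = mex{0,0,0} = 1
G(6) = mex{1,0,0} = 2
G(7) = mex{1,1,0,0} = 2
G(8) = mex{1,1,1,0} = 2
G(9) = mex{2,1,1,0} = 3
G(10) = mex{2,2,1,1} = 0
G(11) = mex{2,2,2,1} = 0
G(12) = mex{3,2,2,1} = 0
G(13) = mex{0,3,2,2} = 1
G(14) = mex{0,0,3,2} = 1
G(15) = mex{0,0,0,2} = 1
G(16) = mex{1,0,0,3} = 2
G(17) = mex{1,1,0,0} = 2
Heap A: G(17) = 2.
Heap B: G(9) = 3.
Heap C: G(16) = 2.
Combined Grundy value = 2 ⊕ 3 ⊕ 2 = 3.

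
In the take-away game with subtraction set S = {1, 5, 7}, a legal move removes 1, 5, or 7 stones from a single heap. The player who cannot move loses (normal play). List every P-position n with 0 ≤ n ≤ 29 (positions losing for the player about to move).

n :  0  1  2  3  4  5  6  7  8  9 10 11 12 13 14 15 16 17 18 19 20 21 22 23 24 25 26 27 28 29
G :  0  1  0  1  0  1  0  1  0  1  0  1  0  1  0  1  0  1  0  1  0  1  0  1  0  1  0  1  0  1
P-positions are exactly the n with G(n) = 0.

0, 2, 4, 6, 8, 10, 12, 14, 16, 18, 20, 22, 24, 26, 28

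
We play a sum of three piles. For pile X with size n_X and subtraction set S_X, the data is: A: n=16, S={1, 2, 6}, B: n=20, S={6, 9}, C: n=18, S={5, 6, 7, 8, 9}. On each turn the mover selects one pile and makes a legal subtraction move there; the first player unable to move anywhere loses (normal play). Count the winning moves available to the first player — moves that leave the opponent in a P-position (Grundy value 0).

7

Pile A, S = {1, 2, 6}:
n :  0  1  2  3  4  5  6  7  8  9 10 11 12 13 14 15 16
G :  0  1  2  0  1  2  3  0  1  2  0  1  2  3  0  1  2
G_A(16) = 2.
Pile B, S = {6, 9}:
G(0) = 0
G(1) = mex{} = 0
G(2) = mex{} = 0
G(3) = mex{} = 0
G(4) = mex{} = 0
G(5) = mex{} = 0
G(6) = mex{0} = 1
G(7) = mex{0} = 1
G(8) = mex{0} = 1
G(9) = mex{0,0} = 1
G(10) = mex{0,0} = 1
G(11) = mex{0,0} = 1
G(12) = mex{1,0} = 2
G(13) = mex{1,0} = 2
G(14) = mex{1,0} = 2
G(15) = mex{1,1} = 0
G(16) = mex{1,1} = 0
G(17) = mex{1,1} = 0
G(18) = mex{2,1} = 0
G(19) = mex{2,1} = 0
G(20) = mex{2,1} = 0
G_B(20) = 0.
Pile C, S = {5, 6, 7, 8, 9}:
G(0) = 0
G(1) = mex{} = 0
G(2) = mex{} = 0
G(3) = mex{} = 0
G(4) = mex{} = 0
G(5) = mex{0} = 1
G(6) = mex{0,0} = 1
G(7) = mex{0,0,0} = 1
G(8) = mex{0,0,0,0} = 1
G(9) = mex{0,0,0,0,0} = 1
G(10) = mex{1,0,0,0,0} = 2
G(11) = mex{1,1,0,0,0} = 2
G(12) = mex{1,1,1,0,0} = 2
G(13) = mex{1,1,1,1,0} = 2
G(14) = mex{1,1,1,1,1} = 0
G(15) = mex{2,1,1,1,1} = 0
G(16) = mex{2,2,1,1,1} = 0
G(17) = mex{2,2,2,1,1} = 0
G(18) = mex{2,2,2,2,1} = 0
G_C(18) = 0.
Combined Grundy value = 2 ⊕ 0 ⊕ 0 = 2.
A winning move leaves total XOR = 0, i.e. changes one component's Grundy value g to g ⊕ X where X is the current total.
Pile A: need g' = 2⊕2 = 0. Options: 16−1→G=1, 16−2→G=0, 16−6→G=0. Hits: 2.
Pile B: need g' = 0⊕2 = 2. Options: 20−6→G=2, 20−9→G=1. Hits: 1.
Pile C: need g' = 0⊕2 = 2. Options: 18−5→G=2, 18−6→G=2, 18−7→G=2, 18−8→G=2, 18−9→G=1. Hits: 4.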